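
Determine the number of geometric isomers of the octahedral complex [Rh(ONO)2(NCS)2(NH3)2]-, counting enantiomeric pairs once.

5

The six octahedral sites form three mutually perpendicular trans pairs.
There are 5 geometric isomers: ONO trans, NCS trans, NH3 trans; ONO cis, NCS trans, NH3 cis; ONO trans, NCS cis, NH3 cis; ONO cis, NCS cis, NH3 cis (chiral); ONO cis, NCS cis, NH3 trans.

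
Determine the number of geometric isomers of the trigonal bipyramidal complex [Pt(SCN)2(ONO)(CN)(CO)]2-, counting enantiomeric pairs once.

7

In a trigonal bipyramid the two axial positions differ from the three equatorial ones.
Systematic enumeration (placing each ligand type in turn and discarding arrangements equivalent by rotation or reflection) gives 7 geometric isomers.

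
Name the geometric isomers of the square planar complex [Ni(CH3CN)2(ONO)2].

In a square planar complex each vertex has one trans partner and two cis neighbours.
Systematic placement gives 2 geometric isomers: CH3CN cis; CH3CN trans.

cis and trans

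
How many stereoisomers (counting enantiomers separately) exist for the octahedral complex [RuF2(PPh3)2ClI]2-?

The six octahedral sites form three mutually perpendicular trans pairs.
There are 6 geometric isomers: F cis, PPh3 trans; F cis, PPh3 cis (3 arrangements, 2 chiral); F trans, PPh3 trans; F trans, PPh3 cis.
Of these, 2 lack any improper symmetry element and so occur as enantiomeric pairs, giving 6 + 2 = 8 stereoisomers in total.

8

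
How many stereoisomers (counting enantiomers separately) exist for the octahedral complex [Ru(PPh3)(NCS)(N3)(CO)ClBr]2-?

Placing the ligands in turn and identifying arrangements related by rotation or reflection leaves 15 distinct geometric isomers.
Of these, 15 lack any improper symmetry element and so occur as enantiomeric pairs, giving 15 + 15 = 30 stereoisomers in total.

30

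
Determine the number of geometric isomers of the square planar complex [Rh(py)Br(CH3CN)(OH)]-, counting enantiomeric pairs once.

3

A square has two trans pairs of vertices; adjacent vertices are cis.
Working through the distinct placements yields 3 geometric isomers: (Br/OH trans, CH3CN/py trans); (Br/py trans, CH3CN/OH trans); (Br/CH3CN trans, OH/py trans).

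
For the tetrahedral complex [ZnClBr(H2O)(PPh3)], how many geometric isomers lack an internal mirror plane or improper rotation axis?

1

All four vertices of a tetrahedron are equivalent and mutually adjacent, so cis/trans isomerism cannot arise.
Only one geometric arrangement is possible; it has no improper symmetry element, so it exists as a pair of enantiomers (2 stereoisomers).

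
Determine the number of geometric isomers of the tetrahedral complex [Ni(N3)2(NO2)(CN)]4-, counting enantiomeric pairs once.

In a tetrahedral complex all four positions are equivalent and every pair of ligands is adjacent — there is no cis/trans distinction.
Only one geometric arrangement is possible.

1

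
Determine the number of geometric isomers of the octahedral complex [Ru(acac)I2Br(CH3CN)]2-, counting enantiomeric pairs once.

4

Each acac is bidentate and must span two cis positions.
Systematic placement gives 4 geometric isomers: I cis (3 arrangements, 2 chiral); I trans.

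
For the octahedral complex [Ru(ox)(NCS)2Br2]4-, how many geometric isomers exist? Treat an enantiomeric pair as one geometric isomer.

The six octahedral sites form three mutually perpendicular trans pairs.
Each ox is bidentate and must span two cis positions.
There are 3 geometric isomers: NCS cis, Br trans; NCS cis, Br cis (chiral); NCS trans, Br cis.

3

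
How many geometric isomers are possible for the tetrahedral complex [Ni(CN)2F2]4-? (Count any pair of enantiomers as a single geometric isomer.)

All four vertices of a tetrahedron are equivalent and mutually adjacent, so cis/trans isomerism cannot arise.
Only one geometric arrangement is possible.

1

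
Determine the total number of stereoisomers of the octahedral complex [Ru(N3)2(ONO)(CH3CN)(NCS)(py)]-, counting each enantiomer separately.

15

An octahedron has six vertices in three trans pairs; every non-trans pair is cis.
Exhaustive case analysis gives 9 geometric isomers.
Of these, 6 lack any improper symmetry element and so occur as enantiomeric pairs, giving 9 + 6 = 15 stereoisomers in total.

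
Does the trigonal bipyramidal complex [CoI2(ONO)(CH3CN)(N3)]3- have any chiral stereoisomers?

yes

In a trigonal bipyramid the two axial positions differ from the three equatorial ones.
Placing the ligands in turn and identifying arrangements related by rotation or reflection leaves 7 distinct geometric isomers.
Of these, 3 lack any improper symmetry element and so occur as enantiomeric pairs, giving 7 + 3 = 10 stereoisomers in total.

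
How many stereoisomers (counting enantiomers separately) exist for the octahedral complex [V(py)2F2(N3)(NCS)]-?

8

In an octahedral complex each vertex has one trans partner and four cis neighbours.
Systematic placement gives 6 geometric isomers: py trans, F trans; py cis, F trans; py trans, F cis; py cis, F cis (3 arrangements, 2 chiral).
Of these, 2 lack any improper symmetry element and so occur as enantiomeric pairs, giving 6 + 2 = 8 stereoisomers in total.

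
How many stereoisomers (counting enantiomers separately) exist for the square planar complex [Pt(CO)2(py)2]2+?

2

A square has two trans pairs of vertices; adjacent vertices are cis.
There are 2 geometric isomers: CO cis; CO trans.
Each arrangement has an internal mirror plane or centre of symmetry, so none is chiral.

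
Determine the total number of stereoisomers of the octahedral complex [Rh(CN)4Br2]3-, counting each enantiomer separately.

An octahedron has six vertices in three trans pairs; every non-trans pair is cis.
Working through the distinct placements yields 2 geometric isomers: Br trans; Br cis.
Each arrangement has an internal mirror plane or centre of symmetry, so none is chiral.

2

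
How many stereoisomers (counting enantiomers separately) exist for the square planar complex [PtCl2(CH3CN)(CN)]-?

2

A square has two trans pairs of vertices; adjacent vertices are cis.
Working through the distinct placements yields 2 geometric isomers: Cl cis; Cl trans.
Each arrangement has an internal mirror plane or centre of symmetry, so none is chiral.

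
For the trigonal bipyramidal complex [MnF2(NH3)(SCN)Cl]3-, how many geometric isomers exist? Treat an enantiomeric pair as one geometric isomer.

7

Exhaustive case analysis gives 7 geometric isomers.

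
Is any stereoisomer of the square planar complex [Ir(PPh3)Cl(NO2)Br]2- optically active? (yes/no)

A square has two trans pairs of vertices; adjacent vertices are cis.
The distinct arrangements are (3 in all): (Br/NO2 trans, Cl/PPh3 trans); (Br/PPh3 trans, Cl/NO2 trans); (Br/Cl trans, NO2/PPh3 trans).
Each arrangement has an internal mirror plane or centre of symmetry, so none is chiral.

no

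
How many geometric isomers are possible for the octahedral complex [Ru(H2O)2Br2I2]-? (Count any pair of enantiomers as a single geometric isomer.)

Systematic placement gives 5 geometric isomers: H2O trans, Br trans, I trans; H2O cis, Br trans, I cis; H2O cis, Br cis, I trans; H2O cis, Br cis, I cis (chiral); H2O trans, Br cis, I cis.

5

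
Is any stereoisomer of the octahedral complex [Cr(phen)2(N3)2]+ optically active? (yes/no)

yes

In an octahedral complex each vertex has one trans partner and four cis neighbours.
Each phen is bidentate and must span two cis positions.
The distinct arrangements are (2 in all): N3 trans; N3 cis (chiral).
One of these lacks any improper symmetry element and so occurs as an enantiomeric pair, giving 2 + 1 = 3 stereoisomers in total.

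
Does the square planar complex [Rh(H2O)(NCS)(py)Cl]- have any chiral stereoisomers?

A square has two trans pairs of vertices; adjacent vertices are cis.
Systematic placement gives 3 geometric isomers: (Cl/NCS trans, H2O/py trans); (Cl/py trans, H2O/NCS trans); (Cl/H2O trans, NCS/py trans).
Each arrangement has an internal mirror plane or centre of symmetry, so none is chiral.

no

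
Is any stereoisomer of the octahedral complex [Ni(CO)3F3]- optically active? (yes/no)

no

In an octahedral complex each vertex has one trans partner and four cis neighbours.
Working through the distinct placements yields 2 geometric isomers: CO mer; CO fac.
Each arrangement has an internal mirror plane or centre of symmetry, so none is chiral.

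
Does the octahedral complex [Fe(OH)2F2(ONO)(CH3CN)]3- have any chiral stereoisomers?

yes

The six octahedral sites form three mutually perpendicular trans pairs.
Systematic placement gives 6 geometric isomers: OH cis, F cis (3 arrangements, 2 chiral); OH trans, F cis; OH cis, F trans; OH trans, F trans.
Of these, 2 lack any improper symmetry element and so occur as enantiomeric pairs, giving 6 + 2 = 8 stereoisomers in total.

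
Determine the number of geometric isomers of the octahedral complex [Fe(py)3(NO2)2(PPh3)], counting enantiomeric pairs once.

3

Working through the distinct placements yields 3 geometric isomers: py mer, NO2 trans; py mer, NO2 cis; py fac, NO2 cis.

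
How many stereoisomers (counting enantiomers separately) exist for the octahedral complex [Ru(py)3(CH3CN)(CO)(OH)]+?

In an octahedral complex each vertex has one trans partner and four cis neighbours.
There are 4 geometric isomers: py mer (3 arrangements); py fac (chiral).
One of these lacks any improper symmetry element and so occurs as an enantiomeric pair, giving 4 + 1 = 5 stereoisomers in total.

5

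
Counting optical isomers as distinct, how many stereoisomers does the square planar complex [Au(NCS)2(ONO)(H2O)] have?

In a square planar complex each vertex has one trans partner and two cis neighbours.
Systematic placement gives 2 geometric isomers: NCS cis; NCS trans.
Each arrangement has an internal mirror plane or centre of symmetry, so none is chiral.

2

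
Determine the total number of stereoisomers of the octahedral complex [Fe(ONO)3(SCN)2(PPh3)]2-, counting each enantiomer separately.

The six octahedral sites form three mutually perpendicular trans pairs.
There are 3 geometric isomers: ONO mer, SCN trans; ONO mer, SCN cis; ONO fac, SCN cis.
Each arrangement has an internal mirror plane or centre of symmetry, so none is chiral.

3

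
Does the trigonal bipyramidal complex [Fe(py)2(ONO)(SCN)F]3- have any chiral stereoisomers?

yes

In a trigonal bipyramid the two axial positions differ from the three equatorial ones.
Exhaustive case analysis gives 7 geometric isomers.
Of these, 3 lack any improper symmetry element and so occur as enantiomeric pairs, giving 7 + 3 = 10 stereoisomers in total.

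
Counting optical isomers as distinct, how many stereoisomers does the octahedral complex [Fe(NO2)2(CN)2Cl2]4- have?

6

Working through the distinct placements yields 5 geometric isomers: NO2 trans, CN trans, Cl trans; NO2 cis, CN trans, Cl cis; NO2 trans, CN cis, Cl cis; NO2 cis, CN cis, Cl cis (chiral); NO2 cis, CN cis, Cl trans.
One of these lacks any improper symmetry element and so occurs as an enantiomeric pair, giving 5 + 1 = 6 stereoisomers in total.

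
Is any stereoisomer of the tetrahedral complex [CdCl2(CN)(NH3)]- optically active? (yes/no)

no

All four vertices of a tetrahedron are equivalent and mutually adjacent, so cis/trans isomerism cannot arise.
Only one geometric arrangement is possible.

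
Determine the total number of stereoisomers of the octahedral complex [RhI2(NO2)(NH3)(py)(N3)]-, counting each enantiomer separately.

15

The six octahedral sites form three mutually perpendicular trans pairs.
Systematic enumeration (placing each ligand type in turn and discarding arrangements equivalent by rotation or reflection) gives 9 geometric isomers.
Of these, 6 lack any improper symmetry element and so occur as enantiomeric pairs, giving 9 + 6 = 15 stereoisomers in total.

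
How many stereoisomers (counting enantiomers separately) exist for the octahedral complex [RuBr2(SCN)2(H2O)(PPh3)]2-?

In an octahedral complex each vertex has one trans partner and four cis neighbours.
Working through the distinct placements yields 6 geometric isomers: Br trans, SCN trans; Br trans, SCN cis; Br cis, SCN trans; Br cis, SCN cis (3 arrangements, 2 chiral).
Of these, 2 lack any improper symmetry element and so occur as enantiomeric pairs, giving 6 + 2 = 8 stereoisomers in total.

8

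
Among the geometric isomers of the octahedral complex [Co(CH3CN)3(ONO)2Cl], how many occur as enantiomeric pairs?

An octahedron has six vertices in three trans pairs; every non-trans pair is cis.
The distinct arrangements are (3 in all): CH3CN mer, ONO trans; CH3CN mer, ONO cis; CH3CN fac, ONO cis.
Each arrangement has an internal mirror plane or centre of symmetry, so none is chiral.

0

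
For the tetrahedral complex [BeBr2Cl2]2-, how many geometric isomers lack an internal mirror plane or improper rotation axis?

All four vertices of a tetrahedron are equivalent and mutually adjacent, so cis/trans isomerism cannot arise.
Only one geometric arrangement is possible.

0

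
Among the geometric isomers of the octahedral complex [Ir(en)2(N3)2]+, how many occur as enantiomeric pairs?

In an octahedral complex each vertex has one trans partner and four cis neighbours.
Each en is bidentate and must span two cis positions.
The distinct arrangements are (2 in all): N3 trans; N3 cis (chiral).
One of these lacks any improper symmetry element and so occurs as an enantiomeric pair, giving 2 + 1 = 3 stereoisomers in total.

1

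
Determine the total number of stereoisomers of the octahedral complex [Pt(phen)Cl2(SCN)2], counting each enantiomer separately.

Each phen is bidentate and must span two cis positions.
Systematic placement gives 3 geometric isomers: Cl trans, SCN cis; Cl cis, SCN cis (chiral); Cl cis, SCN trans.
One of these lacks any improper symmetry element and so occurs as an enantiomeric pair, giving 3 + 1 = 4 stereoisomers in total.

4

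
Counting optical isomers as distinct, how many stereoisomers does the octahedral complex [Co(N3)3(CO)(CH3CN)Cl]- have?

5

Systematic placement gives 4 geometric isomers: N3 mer (3 arrangements); N3 fac (chiral).
One of these lacks any improper symmetry element and so occurs as an enantiomeric pair, giving 4 + 1 = 5 stereoisomers in total.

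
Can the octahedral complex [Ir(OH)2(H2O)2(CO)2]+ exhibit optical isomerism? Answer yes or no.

An octahedron has six vertices in three trans pairs; every non-trans pair is cis.
There are 5 geometric isomers: OH trans, H2O trans, CO trans; OH cis, H2O cis, CO trans; OH trans, H2O cis, CO cis; OH cis, H2O cis, CO cis (chiral); OH cis, H2O trans, CO cis.
One of these lacks any improper symmetry element and so occurs as an enantiomeric pair, giving 5 + 1 = 6 stereoisomers in total.

yes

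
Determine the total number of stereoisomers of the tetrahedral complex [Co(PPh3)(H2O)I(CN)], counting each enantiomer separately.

In a tetrahedral complex all four positions are equivalent and every pair of ligands is adjacent — there is no cis/trans distinction.
Only one geometric arrangement is possible; it has no improper symmetry element, so it exists as a pair of enantiomers (2 stereoisomers).

2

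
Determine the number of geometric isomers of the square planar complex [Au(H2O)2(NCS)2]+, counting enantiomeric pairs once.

In a square planar complex each vertex has one trans partner and two cis neighbours.
Working through the distinct placements yields 2 geometric isomers: H2O cis; H2O trans.

2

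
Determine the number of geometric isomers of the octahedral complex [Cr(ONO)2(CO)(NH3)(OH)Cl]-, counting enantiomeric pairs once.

In an octahedral complex each vertex has one trans partner and four cis neighbours.
Exhaustive case analysis gives 9 geometric isomers.

9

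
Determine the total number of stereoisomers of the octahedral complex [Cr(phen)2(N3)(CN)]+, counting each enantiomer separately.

3

An octahedron has six vertices in three trans pairs; every non-trans pair is cis.
Each phen is bidentate and must span two cis positions.
Working through the distinct placements yields 2 geometric isomers: N3 and CN mutually trans; N3 and CN mutually cis (chiral).
One of these lacks any improper symmetry element and so occurs as an enantiomeric pair, giving 2 + 1 = 3 stereoisomers in total.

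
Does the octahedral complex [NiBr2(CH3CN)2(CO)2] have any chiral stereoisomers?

yes

The six octahedral sites form three mutually perpendicular trans pairs.
Systematic placement gives 5 geometric isomers: Br trans, CH3CN trans, CO trans; Br trans, CH3CN cis, CO cis; Br cis, CH3CN cis, CO trans; Br cis, CH3CN cis, CO cis (chiral); Br cis, CH3CN trans, CO cis.
One of these lacks any improper symmetry element and so occurs as an enantiomeric pair, giving 5 + 1 = 6 stereoisomers in total.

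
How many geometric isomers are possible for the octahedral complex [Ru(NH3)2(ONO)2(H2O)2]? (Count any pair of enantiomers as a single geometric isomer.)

5

An octahedron has six vertices in three trans pairs; every non-trans pair is cis.
There are 5 geometric isomers: NH3 trans, ONO trans, H2O trans; NH3 cis, ONO cis, H2O trans; NH3 cis, ONO trans, H2O cis; NH3 cis, ONO cis, H2O cis (chiral); NH3 trans, ONO cis, H2O cis.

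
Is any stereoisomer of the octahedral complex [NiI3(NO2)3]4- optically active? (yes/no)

no

The six octahedral sites form three mutually perpendicular trans pairs.
Systematic placement gives 2 geometric isomers: I mer; I fac.
Each arrangement has an internal mirror plane or centre of symmetry, so none is chiral.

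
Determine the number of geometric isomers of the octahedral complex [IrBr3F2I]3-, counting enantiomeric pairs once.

The six octahedral sites form three mutually perpendicular trans pairs.
Working through the distinct placements yields 3 geometric isomers: Br mer, F cis; Br mer, F trans; Br fac, F cis.

3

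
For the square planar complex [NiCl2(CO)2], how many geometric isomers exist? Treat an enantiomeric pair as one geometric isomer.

A square has two trans pairs of vertices; adjacent vertices are cis.
There are 2 geometric isomers: Cl cis; Cl trans.

2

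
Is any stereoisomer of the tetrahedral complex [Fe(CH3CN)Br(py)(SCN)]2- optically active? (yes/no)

yes

In a tetrahedral complex all four positions are equivalent and every pair of ligands is adjacent — there is no cis/trans distinction.
Only one geometric arrangement is possible; it has no improper symmetry element, so it exists as a pair of enantiomers (2 stereoisomers).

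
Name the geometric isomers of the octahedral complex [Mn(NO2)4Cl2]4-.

cis and trans

The six octahedral sites form three mutually perpendicular trans pairs.
Working through the distinct placements yields 2 geometric isomers: Cl trans; Cl cis.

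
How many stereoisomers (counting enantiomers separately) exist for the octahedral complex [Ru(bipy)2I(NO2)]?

3

Each bipy is bidentate and must span two cis positions.
The distinct arrangements are (2 in all): I and NO2 mutually trans; I and NO2 mutually cis (chiral).
One of these lacks any improper symmetry element and so occurs as an enantiomeric pair, giving 2 + 1 = 3 stereoisomers in total.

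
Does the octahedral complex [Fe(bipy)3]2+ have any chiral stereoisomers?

yes

The six octahedral sites form three mutually perpendicular trans pairs.
Each bipy is bidentate and must span two cis positions.
Only one geometric arrangement is possible; it has no improper symmetry element, so it exists as a pair of enantiomers (2 stereoisomers).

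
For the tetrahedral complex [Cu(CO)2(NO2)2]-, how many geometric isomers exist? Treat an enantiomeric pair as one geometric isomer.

All four vertices of a tetrahedron are equivalent and mutually adjacent, so cis/trans isomerism cannot arise.
Only one geometric arrangement is possible.

1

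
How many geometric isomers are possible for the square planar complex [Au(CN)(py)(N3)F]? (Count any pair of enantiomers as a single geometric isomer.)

Systematic placement gives 3 geometric isomers: (CN/N3 trans, F/py trans); (CN/py trans, F/N3 trans); (CN/F trans, N3/py trans).

3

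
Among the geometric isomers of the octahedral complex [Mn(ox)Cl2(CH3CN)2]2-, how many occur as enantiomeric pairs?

The six octahedral sites form three mutually perpendicular trans pairs.
Each ox is bidentate and must span two cis positions.
Systematic placement gives 3 geometric isomers: Cl cis, CH3CN trans; Cl cis, CH3CN cis (chiral); Cl trans, CH3CN cis.
One of these lacks any improper symmetry element and so occurs as an enantiomeric pair, giving 3 + 1 = 4 stereoisomers in total.

1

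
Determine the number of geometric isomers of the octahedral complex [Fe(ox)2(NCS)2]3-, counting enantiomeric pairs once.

2

The six octahedral sites form three mutually perpendicular trans pairs.
Each ox is bidentate and must span two cis positions.
The distinct arrangements are (2 in all): NCS trans; NCS cis (chiral).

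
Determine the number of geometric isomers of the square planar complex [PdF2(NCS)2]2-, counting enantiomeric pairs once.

The distinct arrangements are (2 in all): F cis; F trans.

2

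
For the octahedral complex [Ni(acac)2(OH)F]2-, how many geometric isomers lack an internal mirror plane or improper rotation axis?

1

An octahedron has six vertices in three trans pairs; every non-trans pair is cis.
Each acac is bidentate and must span two cis positions.
There are 2 geometric isomers: OH and F mutually trans; OH and F mutually cis (chiral).
One of these lacks any improper symmetry element and so occurs as an enantiomeric pair, giving 2 + 1 = 3 stereoisomers in total.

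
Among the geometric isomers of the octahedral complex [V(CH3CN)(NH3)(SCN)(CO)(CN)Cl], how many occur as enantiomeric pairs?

15

An octahedron has six vertices in three trans pairs; every non-trans pair is cis.
Exhaustive case analysis gives 15 geometric isomers.
Of these, 15 lack any improper symmetry element and so occur as enantiomeric pairs, giving 15 + 15 = 30 stereoisomers in total.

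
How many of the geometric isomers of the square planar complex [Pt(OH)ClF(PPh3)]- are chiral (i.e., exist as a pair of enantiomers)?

In a square planar complex each vertex has one trans partner and two cis neighbours.
The distinct arrangements are (3 in all): (Cl/OH trans, F/PPh3 trans); (Cl/PPh3 trans, F/OH trans); (Cl/F trans, OH/PPh3 trans).
Each arrangement has an internal mirror plane or centre of symmetry, so none is chiral.

0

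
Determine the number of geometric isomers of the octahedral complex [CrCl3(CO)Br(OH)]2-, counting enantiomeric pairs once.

4

An octahedron has six vertices in three trans pairs; every non-trans pair is cis.
There are 4 geometric isomers: Cl mer (3 arrangements); Cl fac (chiral).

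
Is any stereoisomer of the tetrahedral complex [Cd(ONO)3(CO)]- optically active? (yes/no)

In a tetrahedral complex all four positions are equivalent and every pair of ligands is adjacent — there is no cis/trans distinction.
Only one geometric arrangement is possible.

no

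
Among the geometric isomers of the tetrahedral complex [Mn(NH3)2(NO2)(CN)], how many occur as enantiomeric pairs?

0

Only one geometric arrangement is possible.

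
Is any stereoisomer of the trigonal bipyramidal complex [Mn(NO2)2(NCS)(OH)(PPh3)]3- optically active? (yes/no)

Exhaustive case analysis gives 7 geometric isomers.
Of these, 3 lack any improper symmetry element and so occur as enantiomeric pairs, giving 7 + 3 = 10 stereoisomers in total.

yes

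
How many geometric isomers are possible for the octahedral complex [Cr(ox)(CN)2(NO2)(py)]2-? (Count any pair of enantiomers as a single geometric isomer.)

Each ox is bidentate and must span two cis positions.
Systematic placement gives 4 geometric isomers: CN trans; CN cis (3 arrangements, 2 chiral).

4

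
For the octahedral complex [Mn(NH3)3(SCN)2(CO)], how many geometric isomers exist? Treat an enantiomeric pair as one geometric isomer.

3

An octahedron has six vertices in three trans pairs; every non-trans pair is cis.
The distinct arrangements are (3 in all): NH3 mer, SCN trans; NH3 fac, SCN cis; NH3 mer, SCN cis.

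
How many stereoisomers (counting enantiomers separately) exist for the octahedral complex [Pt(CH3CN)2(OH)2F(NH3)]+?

8

The distinct arrangements are (6 in all): CH3CN trans, OH trans; CH3CN trans, OH cis; CH3CN cis, OH trans; CH3CN cis, OH cis (3 arrangements, 2 chiral).
Of these, 2 lack any improper symmetry element and so occur as enantiomeric pairs, giving 6 + 2 = 8 stereoisomers in total.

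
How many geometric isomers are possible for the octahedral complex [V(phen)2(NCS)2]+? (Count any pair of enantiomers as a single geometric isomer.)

Each phen is bidentate and must span two cis positions.
There are 2 geometric isomers: NCS trans; NCS cis (chiral).

2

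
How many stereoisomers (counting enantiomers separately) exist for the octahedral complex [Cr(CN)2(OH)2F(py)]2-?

8

The distinct arrangements are (6 in all): CN trans, OH cis; CN trans, OH trans; CN cis, OH cis (3 arrangements, 2 chiral); CN cis, OH trans.
Of these, 2 lack any improper symmetry element and so occur as enantiomeric pairs, giving 6 + 2 = 8 stereoisomers in total.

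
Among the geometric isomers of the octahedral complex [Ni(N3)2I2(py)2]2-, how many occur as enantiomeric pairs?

1

The six octahedral sites form three mutually perpendicular trans pairs.
The distinct arrangements are (5 in all): N3 trans, I trans, py trans; N3 cis, I trans, py cis; N3 cis, I cis, py trans; N3 cis, I cis, py cis (chiral); N3 trans, I cis, py cis.
One of these lacks any improper symmetry element and so occurs as an enantiomeric pair, giving 5 + 1 = 6 stereoisomers in total.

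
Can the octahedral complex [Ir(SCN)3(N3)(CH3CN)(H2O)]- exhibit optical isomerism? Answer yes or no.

An octahedron has six vertices in three trans pairs; every non-trans pair is cis.
Systematic placement gives 4 geometric isomers: SCN mer (3 arrangements); SCN fac (chiral).
One of these lacks any improper symmetry element and so occurs as an enantiomeric pair, giving 4 + 1 = 5 stereoisomers in total.

yes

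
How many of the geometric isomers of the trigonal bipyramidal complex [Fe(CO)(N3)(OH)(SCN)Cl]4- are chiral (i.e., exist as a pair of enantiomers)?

In a trigonal bipyramid the two axial positions differ from the three equatorial ones.
Exhaustive case analysis gives 10 geometric isomers.
Of these, 10 lack any improper symmetry element and so occur as enantiomeric pairs, giving 10 + 10 = 20 stereoisomers in total.

10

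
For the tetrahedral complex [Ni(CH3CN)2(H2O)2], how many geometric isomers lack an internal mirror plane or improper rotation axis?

In a tetrahedral complex all four positions are equivalent and every pair of ligands is adjacent — there is no cis/trans distinction.
Only one geometric arrangement is possible.

0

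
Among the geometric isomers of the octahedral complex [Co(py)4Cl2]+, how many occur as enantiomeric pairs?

The six octahedral sites form three mutually perpendicular trans pairs.
There are 2 geometric isomers: Cl trans; Cl cis.
Each arrangement has an internal mirror plane or centre of symmetry, so none is chiral.

0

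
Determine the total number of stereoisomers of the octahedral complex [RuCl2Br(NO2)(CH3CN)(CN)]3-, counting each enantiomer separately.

15

Systematic enumeration (placing each ligand type in turn and discarding arrangements equivalent by rotation or reflection) gives 9 geometric isomers.
Of these, 6 lack any improper symmetry element and so occur as enantiomeric pairs, giving 9 + 6 = 15 stereoisomers in total.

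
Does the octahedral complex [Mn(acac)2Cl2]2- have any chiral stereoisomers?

An octahedron has six vertices in three trans pairs; every non-trans pair is cis.
Each acac is bidentate and must span two cis positions.
Systematic placement gives 2 geometric isomers: Cl trans; Cl cis (chiral).
One of these lacks any improper symmetry element and so occurs as an enantiomeric pair, giving 2 + 1 = 3 stereoisomers in total.

yes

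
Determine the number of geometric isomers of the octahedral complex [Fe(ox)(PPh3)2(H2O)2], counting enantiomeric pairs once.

An octahedron has six vertices in three trans pairs; every non-trans pair is cis.
Each ox is bidentate and must span two cis positions.
The distinct arrangements are (3 in all): PPh3 cis, H2O trans; PPh3 cis, H2O cis (chiral); PPh3 trans, H2O cis.

3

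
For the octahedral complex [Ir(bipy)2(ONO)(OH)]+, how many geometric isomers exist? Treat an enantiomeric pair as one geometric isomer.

In an octahedral complex each vertex has one trans partner and four cis neighbours.
Each bipy is bidentate and must span two cis positions.
Working through the distinct placements yields 2 geometric isomers: ONO and OH mutually trans; ONO and OH mutually cis (chiral).

2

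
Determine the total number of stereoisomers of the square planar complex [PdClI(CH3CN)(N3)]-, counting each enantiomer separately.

In a square planar complex each vertex has one trans partner and two cis neighbours.
There are 3 geometric isomers: (CH3CN/I trans, Cl/N3 trans); (CH3CN/N3 trans, Cl/I trans); (CH3CN/Cl trans, I/N3 trans).
Each arrangement has an internal mirror plane or centre of symmetry, so none is chiral.

3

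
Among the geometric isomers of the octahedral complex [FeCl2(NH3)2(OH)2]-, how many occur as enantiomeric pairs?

1

The six octahedral sites form three mutually perpendicular trans pairs.
The distinct arrangements are (5 in all): Cl trans, NH3 trans, OH trans; Cl trans, NH3 cis, OH cis; Cl cis, NH3 cis, OH trans; Cl cis, NH3 cis, OH cis (chiral); Cl cis, NH3 trans, OH cis.
One of these lacks any improper symmetry element and so occurs as an enantiomeric pair, giving 5 + 1 = 6 stereoisomers in total.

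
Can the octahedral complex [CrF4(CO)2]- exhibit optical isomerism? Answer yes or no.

no

An octahedron has six vertices in three trans pairs; every non-trans pair is cis.
The distinct arrangements are (2 in all): CO trans; CO cis.
Each arrangement has an internal mirror plane or centre of symmetry, so none is chiral.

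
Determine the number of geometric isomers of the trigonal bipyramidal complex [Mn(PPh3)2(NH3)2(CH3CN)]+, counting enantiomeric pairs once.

5

In a trigonal bipyramid the two axial positions differ from the three equatorial ones.
Systematic enumeration (placing each ligand type in turn and discarding arrangements equivalent by rotation or reflection) gives 5 geometric isomers.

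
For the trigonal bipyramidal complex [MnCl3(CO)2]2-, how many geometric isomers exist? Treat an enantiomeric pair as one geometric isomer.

In a trigonal bipyramid the two axial positions differ from the three equatorial ones.
The distinct arrangements are (3 in all): CO both axial; CO one axial, one equatorial; CO both equatorial.

3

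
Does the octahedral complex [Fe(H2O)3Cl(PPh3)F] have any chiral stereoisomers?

yes

There are 4 geometric isomers: H2O mer (3 arrangements); H2O fac (chiral).
One of these lacks any improper symmetry element and so occurs as an enantiomeric pair, giving 4 + 1 = 5 stereoisomers in total.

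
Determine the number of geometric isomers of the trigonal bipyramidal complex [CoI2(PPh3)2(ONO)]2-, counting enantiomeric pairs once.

5

A trigonal bipyramid has two axial and three equatorial sites, which are chemically inequivalent.
Exhaustive case analysis gives 5 geometric isomers.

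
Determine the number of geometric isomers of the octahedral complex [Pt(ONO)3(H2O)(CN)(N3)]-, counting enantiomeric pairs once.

An octahedron has six vertices in three trans pairs; every non-trans pair is cis.
The distinct arrangements are (4 in all): ONO mer (3 arrangements); ONO fac (chiral).

4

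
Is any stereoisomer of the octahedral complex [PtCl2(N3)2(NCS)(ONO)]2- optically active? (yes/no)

In an octahedral complex each vertex has one trans partner and four cis neighbours.
There are 6 geometric isomers: Cl trans, N3 trans; Cl trans, N3 cis; Cl cis, N3 cis (3 arrangements, 2 chiral); Cl cis, N3 trans.
Of these, 2 lack any improper symmetry element and so occur as enantiomeric pairs, giving 6 + 2 = 8 stereoisomers in total.

yes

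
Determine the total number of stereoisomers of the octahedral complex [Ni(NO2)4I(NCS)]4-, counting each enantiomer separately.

2

In an octahedral complex each vertex has one trans partner and four cis neighbours.
Systematic placement gives 2 geometric isomers: I and NCS mutually trans; I and NCS mutually cis.
Each arrangement has an internal mirror plane or centre of symmetry, so none is chiral.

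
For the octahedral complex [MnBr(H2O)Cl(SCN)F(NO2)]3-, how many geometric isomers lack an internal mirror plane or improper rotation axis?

15

In an octahedral complex each vertex has one trans partner and four cis neighbours.
Systematic enumeration (placing each ligand type in turn and discarding arrangements equivalent by rotation or reflection) gives 15 geometric isomers.
Of these, 15 lack any improper symmetry element and so occur as enantiomeric pairs, giving 15 + 15 = 30 stereoisomers in total.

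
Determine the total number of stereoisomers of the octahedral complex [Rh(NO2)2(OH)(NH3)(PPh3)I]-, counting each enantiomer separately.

The six octahedral sites form three mutually perpendicular trans pairs.
Placing the ligands in turn and identifying arrangements related by rotation or reflection leaves 9 distinct geometric isomers.
Of these, 6 lack any improper symmetry element and so occur as enantiomeric pairs, giving 9 + 6 = 15 stereoisomers in total.

15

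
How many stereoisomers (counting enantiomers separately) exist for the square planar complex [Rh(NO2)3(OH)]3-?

In a square planar complex each vertex has one trans partner and two cis neighbours.
Only one geometric arrangement is possible.

1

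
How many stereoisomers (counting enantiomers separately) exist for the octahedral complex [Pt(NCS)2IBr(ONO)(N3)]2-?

In an octahedral complex each vertex has one trans partner and four cis neighbours.
Systematic enumeration (placing each ligand type in turn and discarding arrangements equivalent by rotation or reflection) gives 9 geometric isomers.
Of these, 6 lack any improper symmetry element and so occur as enantiomeric pairs, giving 9 + 6 = 15 stereoisomers in total.

15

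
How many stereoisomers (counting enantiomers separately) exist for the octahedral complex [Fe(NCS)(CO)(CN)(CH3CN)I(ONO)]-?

30

Exhaustive case analysis gives 15 geometric isomers.
Of these, 15 lack any improper symmetry element and so occur as enantiomeric pairs, giving 15 + 15 = 30 stereoisomers in total.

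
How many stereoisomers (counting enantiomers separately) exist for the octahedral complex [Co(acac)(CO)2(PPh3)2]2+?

4

Each acac is bidentate and must span two cis positions.
There are 3 geometric isomers: CO trans, PPh3 cis; CO cis, PPh3 cis (chiral); CO cis, PPh3 trans.
One of these lacks any improper symmetry element and so occurs as an enantiomeric pair, giving 3 + 1 = 4 stereoisomers in total.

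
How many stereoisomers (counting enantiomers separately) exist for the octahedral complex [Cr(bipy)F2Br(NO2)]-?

6

An octahedron has six vertices in three trans pairs; every non-trans pair is cis.
Each bipy is bidentate and must span two cis positions.
There are 4 geometric isomers: F cis (3 arrangements, 2 chiral); F trans.
Of these, 2 lack any improper symmetry element and so occur as enantiomeric pairs, giving 4 + 2 = 6 stereoisomers in total.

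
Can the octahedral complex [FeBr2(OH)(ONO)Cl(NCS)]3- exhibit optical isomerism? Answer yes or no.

In an octahedral complex each vertex has one trans partner and four cis neighbours.
Systematic enumeration (placing each ligand type in turn and discarding arrangements equivalent by rotation or reflection) gives 9 geometric isomers.
Of these, 6 lack any improper symmetry element and so occur as enantiomeric pairs, giving 9 + 6 = 15 stereoisomers in total.

yes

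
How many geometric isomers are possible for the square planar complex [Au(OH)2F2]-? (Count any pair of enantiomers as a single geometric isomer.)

2

A square has two trans pairs of vertices; adjacent vertices are cis.
Systematic placement gives 2 geometric isomers: OH cis; OH trans.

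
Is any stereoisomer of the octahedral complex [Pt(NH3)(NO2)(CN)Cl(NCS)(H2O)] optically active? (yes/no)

yes

Exhaustive case analysis gives 15 geometric isomers.
Of these, 15 lack any improper symmetry element and so occur as enantiomeric pairs, giving 15 + 15 = 30 stereoisomers in total.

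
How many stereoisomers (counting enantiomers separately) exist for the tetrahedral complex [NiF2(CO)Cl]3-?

Only one geometric arrangement is possible.

1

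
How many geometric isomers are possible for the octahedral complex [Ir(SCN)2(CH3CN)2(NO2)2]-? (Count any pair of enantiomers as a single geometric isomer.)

5

The six octahedral sites form three mutually perpendicular trans pairs.
Systematic placement gives 5 geometric isomers: SCN trans, CH3CN trans, NO2 trans; SCN cis, CH3CN trans, NO2 cis; SCN trans, CH3CN cis, NO2 cis; SCN cis, CH3CN cis, NO2 cis (chiral); SCN cis, CH3CN cis, NO2 trans.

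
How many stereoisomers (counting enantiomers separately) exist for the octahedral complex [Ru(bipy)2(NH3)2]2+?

An octahedron has six vertices in three trans pairs; every non-trans pair is cis.
Each bipy is bidentate and must span two cis positions.
Systematic placement gives 2 geometric isomers: NH3 trans; NH3 cis (chiral).
One of these lacks any improper symmetry element and so occurs as an enantiomeric pair, giving 2 + 1 = 3 stereoisomers in total.

3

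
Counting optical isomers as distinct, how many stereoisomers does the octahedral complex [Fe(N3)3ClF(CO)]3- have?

In an octahedral complex each vertex has one trans partner and four cis neighbours.
There are 4 geometric isomers: N3 mer (3 arrangements); N3 fac (chiral).
One of these lacks any improper symmetry element and so occurs as an enantiomeric pair, giving 4 + 1 = 5 stereoisomers in total.

5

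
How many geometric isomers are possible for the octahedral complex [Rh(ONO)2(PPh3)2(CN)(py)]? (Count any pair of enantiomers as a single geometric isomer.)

6

Systematic placement gives 6 geometric isomers: ONO cis, PPh3 cis (3 arrangements, 2 chiral); ONO cis, PPh3 trans; ONO trans, PPh3 cis; ONO trans, PPh3 trans.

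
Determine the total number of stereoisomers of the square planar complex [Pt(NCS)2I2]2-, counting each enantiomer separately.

Systematic placement gives 2 geometric isomers: NCS cis; NCS trans.
Each arrangement has an internal mirror plane or centre of symmetry, so none is chiral.

2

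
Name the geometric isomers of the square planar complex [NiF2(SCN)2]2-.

There are 2 geometric isomers: F cis; F trans.

cis and trans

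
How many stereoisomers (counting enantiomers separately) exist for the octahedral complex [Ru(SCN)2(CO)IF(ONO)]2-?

In an octahedral complex each vertex has one trans partner and four cis neighbours.
Placing the ligands in turn and identifying arrangements related by rotation or reflection leaves 9 distinct geometric isomers.
Of these, 6 lack any improper symmetry element and so occur as enantiomeric pairs, giving 9 + 6 = 15 stereoisomers in total.

15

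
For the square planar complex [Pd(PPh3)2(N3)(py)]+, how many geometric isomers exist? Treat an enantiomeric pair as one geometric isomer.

Systematic placement gives 2 geometric isomers: PPh3 cis; PPh3 trans.

2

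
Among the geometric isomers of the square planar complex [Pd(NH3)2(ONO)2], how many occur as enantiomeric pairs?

A square has two trans pairs of vertices; adjacent vertices are cis.
Systematic placement gives 2 geometric isomers: NH3 cis; NH3 trans.
Each arrangement has an internal mirror plane or centre of symmetry, so none is chiral.

0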